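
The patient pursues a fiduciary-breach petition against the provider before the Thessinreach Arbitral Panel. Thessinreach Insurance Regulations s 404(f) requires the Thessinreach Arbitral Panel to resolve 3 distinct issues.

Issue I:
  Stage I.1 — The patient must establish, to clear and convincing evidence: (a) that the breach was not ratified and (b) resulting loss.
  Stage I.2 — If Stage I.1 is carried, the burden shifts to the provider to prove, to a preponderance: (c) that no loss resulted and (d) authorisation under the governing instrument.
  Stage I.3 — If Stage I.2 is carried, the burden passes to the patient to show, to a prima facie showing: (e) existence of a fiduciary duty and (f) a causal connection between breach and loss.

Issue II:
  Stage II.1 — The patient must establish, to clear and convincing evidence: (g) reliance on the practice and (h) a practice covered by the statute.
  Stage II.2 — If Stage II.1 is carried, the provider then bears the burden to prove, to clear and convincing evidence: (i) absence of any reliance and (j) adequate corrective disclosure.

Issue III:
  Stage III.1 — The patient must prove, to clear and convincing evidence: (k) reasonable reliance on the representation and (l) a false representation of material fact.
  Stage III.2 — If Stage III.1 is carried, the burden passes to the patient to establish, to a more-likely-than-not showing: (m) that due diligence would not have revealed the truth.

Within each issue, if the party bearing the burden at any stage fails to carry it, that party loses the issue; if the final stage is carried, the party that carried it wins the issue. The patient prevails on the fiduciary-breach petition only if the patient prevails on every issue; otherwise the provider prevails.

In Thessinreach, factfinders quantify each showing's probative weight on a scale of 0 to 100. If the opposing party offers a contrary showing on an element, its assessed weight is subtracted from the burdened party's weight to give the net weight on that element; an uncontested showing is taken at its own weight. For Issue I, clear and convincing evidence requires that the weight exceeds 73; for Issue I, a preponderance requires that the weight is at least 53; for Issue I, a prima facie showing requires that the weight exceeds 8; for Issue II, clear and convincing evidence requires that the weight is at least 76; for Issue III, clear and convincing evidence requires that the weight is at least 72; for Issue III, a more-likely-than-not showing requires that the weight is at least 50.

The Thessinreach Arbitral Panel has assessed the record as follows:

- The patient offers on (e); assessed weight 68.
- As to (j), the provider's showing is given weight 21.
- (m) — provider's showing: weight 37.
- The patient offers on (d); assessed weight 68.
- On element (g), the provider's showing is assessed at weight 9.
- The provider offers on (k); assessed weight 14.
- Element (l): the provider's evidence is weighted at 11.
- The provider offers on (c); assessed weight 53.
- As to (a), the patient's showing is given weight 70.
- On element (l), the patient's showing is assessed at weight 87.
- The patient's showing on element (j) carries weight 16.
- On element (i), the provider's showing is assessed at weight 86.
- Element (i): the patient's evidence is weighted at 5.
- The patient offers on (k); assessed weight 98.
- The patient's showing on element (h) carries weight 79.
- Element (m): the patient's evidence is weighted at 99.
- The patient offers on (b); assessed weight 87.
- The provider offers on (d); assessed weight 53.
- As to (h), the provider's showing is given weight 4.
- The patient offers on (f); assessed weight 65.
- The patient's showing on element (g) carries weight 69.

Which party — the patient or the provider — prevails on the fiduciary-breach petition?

provider

— Issue I —
Stage I.1 — burden on patient; standard: clear and convincing evidence (weight exceeds 73).
    (a): 70 ≤ 73 [not met]
    (b): 87 > 73 [met]
  Not every element is met, so the patient fails to carry Stage I.1.
The analysis ends at Stage I.1; the provider prevails on this issue.
— Issue II —
Stage II.1 (patient, clear and convincing evidence, weight is at least 76): (g) net 69−9=60 < 76 — fails; (h) net 79−4=75 < 76 — fails.
  The patient does not carry Stage II.1.
The provider prevails on this issue.
— Issue III —
Stage III.1 — burden on patient; standard: clear and convincing evidence (weight is at least 72).
    (k): 98 − 14 = 84 ≥ 72 [met]
    (l): 87 − 11 = 76 ≥ 72 [met]
  Stage III.1 carried; the burden remains with the patient.
Stage III.2 — burden on patient; standard: a more-likely-than-not showing (weight is at least 50).
    (m): 99 − 37 = 62 ≥ 50 [met]
  The patient carries the last stage.
All stages carried — the patient prevails on this issue.
Per-issue: Issue I → provider; Issue II → provider; Issue III → patient. The patient must prevail on every issue; overall, the provider prevails.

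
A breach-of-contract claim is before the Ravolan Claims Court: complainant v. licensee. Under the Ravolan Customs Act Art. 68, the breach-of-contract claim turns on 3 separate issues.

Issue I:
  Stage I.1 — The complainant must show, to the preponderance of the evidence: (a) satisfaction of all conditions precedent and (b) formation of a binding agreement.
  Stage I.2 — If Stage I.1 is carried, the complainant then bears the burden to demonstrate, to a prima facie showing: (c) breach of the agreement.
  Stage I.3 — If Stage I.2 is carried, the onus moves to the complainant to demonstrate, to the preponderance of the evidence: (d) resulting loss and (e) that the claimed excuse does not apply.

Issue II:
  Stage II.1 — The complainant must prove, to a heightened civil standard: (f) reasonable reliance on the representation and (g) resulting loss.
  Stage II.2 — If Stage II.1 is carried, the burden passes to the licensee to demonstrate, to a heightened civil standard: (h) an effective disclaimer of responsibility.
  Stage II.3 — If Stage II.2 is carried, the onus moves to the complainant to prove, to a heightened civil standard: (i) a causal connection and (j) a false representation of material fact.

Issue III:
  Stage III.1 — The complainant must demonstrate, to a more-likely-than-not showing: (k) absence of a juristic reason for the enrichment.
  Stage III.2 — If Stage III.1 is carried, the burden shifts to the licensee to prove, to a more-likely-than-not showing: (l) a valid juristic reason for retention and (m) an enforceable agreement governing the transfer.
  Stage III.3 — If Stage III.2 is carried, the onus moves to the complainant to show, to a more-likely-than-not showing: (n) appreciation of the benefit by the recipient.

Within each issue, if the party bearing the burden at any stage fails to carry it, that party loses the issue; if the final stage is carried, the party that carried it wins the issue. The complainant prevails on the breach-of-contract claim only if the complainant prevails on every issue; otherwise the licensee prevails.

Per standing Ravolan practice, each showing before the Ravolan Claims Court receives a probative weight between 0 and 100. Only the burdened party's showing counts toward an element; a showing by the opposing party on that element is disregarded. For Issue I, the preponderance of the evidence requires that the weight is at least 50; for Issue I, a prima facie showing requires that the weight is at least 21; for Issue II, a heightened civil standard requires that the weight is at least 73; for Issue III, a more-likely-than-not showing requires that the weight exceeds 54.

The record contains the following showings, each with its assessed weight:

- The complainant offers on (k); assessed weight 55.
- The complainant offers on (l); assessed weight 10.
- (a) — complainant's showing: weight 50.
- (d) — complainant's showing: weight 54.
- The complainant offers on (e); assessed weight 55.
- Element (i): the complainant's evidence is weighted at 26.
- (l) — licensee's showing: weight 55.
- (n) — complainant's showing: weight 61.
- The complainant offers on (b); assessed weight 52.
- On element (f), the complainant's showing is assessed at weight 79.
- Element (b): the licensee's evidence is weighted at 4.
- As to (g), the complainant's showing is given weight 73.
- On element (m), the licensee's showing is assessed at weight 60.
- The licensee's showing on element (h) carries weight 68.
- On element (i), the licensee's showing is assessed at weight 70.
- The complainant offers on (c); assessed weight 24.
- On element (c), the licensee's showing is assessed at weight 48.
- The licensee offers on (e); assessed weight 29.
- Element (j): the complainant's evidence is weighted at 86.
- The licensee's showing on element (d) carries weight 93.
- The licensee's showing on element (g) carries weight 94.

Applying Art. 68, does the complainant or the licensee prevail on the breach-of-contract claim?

complainant

— Issue I —
Stage I.1 (complainant, the preponderance of the evidence, weight is at least 50): (a) 50 ≥ 50 — meets; (b) 52 (licensee's 4 disregarded) ≥ 50 — meets.
  All elements met. The complainant retains the burden for Stage I.2.
Stage I.2 (complainant, a prima facie showing, weight is at least 21): (c) 24 (licensee's 48 disregarded) ≥ 21 — meets.
  Stage I.2 carried; the burden remains with the complainant.
Stage I.3 (complainant, the preponderance of the evidence, weight is at least 50): (d) 54 (licensee's 93 disregarded) ≥ 50 — meets; (e) 55 (licensee's 29 disregarded) ≥ 50 — meets.
  Stage I.3 carried; the final stage is satisfied.
Every stage carried; the complainant prevails on this issue.
— Issue II —
Stage II.1 — burden on complainant; standard: a heightened civil standard (weight is at least 73).
    (f): 79 ≥ 73 [met]
    (g): 73 (licensee's 94 disregarded) ≥ 73 [met]
  All elements met. The burden passes to the licensee.
Stage II.2 — burden on licensee; standard: a heightened civil standard (weight is at least 73).
    (h): 68 < 73 [not met]
  Not every element is met, so the licensee fails to carry Stage II.2.
So the complainant prevails on this issue.
— Issue III —
At Stage III.1 the complainant must meet a more-likely-than-not showing (weight exceeds 54): on (k) the weight is 55, which does exceed 54, so (k) meets the standard.
  Stage III.1 carried; the burden shifts to the licensee.
At Stage III.2 the licensee must meet a more-likely-than-not showing (weight exceeds 54): on (l) the weight is 55 (the complainant's 10 is given no effect), which does exceed 54, so (l) meets the standard; on (m) the weight is 60, > 54, so (m) meets the standard.
  Stage III.2 carried; the burden shifts to the complainant.
At Stage III.3 the complainant must meet a more-likely-than-not showing (weight exceeds 54): on (n) the weight is 61, > 54, so (n) meets the standard.
  All elements met at the final stage.
With every stage satisfied, the complainant prevails on this issue.
Per-issue: Issue I → complainant; Issue II → complainant; Issue III → complainant. The complainant must prevail on every issue; overall, the complainant prevails.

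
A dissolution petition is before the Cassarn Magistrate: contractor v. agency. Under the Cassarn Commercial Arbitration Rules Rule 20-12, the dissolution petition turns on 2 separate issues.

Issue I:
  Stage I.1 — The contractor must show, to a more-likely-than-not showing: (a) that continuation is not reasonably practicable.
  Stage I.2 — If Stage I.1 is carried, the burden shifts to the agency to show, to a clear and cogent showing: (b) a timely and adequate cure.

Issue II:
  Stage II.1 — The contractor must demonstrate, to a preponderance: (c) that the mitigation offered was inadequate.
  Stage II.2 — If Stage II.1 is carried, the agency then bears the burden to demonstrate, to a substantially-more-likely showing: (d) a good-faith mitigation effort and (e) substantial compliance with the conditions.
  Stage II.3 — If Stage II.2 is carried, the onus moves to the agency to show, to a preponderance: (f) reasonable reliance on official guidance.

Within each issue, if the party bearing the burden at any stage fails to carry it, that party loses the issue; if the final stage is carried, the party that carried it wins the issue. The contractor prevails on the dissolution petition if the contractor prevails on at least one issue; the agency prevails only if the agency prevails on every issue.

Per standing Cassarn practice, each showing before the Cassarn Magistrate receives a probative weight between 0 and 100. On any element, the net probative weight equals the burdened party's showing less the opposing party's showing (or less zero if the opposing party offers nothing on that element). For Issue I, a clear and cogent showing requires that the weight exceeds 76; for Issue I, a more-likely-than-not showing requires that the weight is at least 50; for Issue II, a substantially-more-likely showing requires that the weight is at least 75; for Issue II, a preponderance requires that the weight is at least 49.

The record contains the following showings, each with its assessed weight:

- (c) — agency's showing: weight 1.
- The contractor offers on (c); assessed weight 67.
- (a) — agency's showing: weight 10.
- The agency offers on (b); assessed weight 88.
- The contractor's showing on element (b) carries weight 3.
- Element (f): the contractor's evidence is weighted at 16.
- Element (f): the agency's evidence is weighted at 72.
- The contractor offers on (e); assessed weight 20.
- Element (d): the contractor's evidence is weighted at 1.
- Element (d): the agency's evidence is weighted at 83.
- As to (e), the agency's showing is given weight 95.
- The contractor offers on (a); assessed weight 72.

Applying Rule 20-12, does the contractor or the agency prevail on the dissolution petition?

— Issue I —
Stage I.1 — burden on contractor; standard: a more-likely-than-not showing (weight is at least 50).
    (a): 72 − 10 = 62 ≥ 50 [met]
  All elements met. The burden passes to the agency.
Stage I.2 — burden on agency; standard: a clear and cogent showing (weight exceeds 76).
    (b): 88 − 3 = 85 > 76 [met]
  Stage I.2 carried; the final stage is satisfied.
With every stage satisfied, the agency prevails on this issue.
— Issue II —
Stage II.1 — burden on contractor; standard: a preponderance (weight is at least 49).
    (c): 67 − 1 = 66 ≥ 49 [met]
  Stage II.1 is satisfied; the onus moves to the agency.
Stage II.2 — burden on agency; standard: a substantially-more-likely showing (weight is at least 75).
    (d): 83 − 1 = 82 ≥ 75 [met]
    (e): 95 − 20 = 75 ≥ 75 [met]
  Stage II.2 carried; the burden remains with the agency.
Stage II.3 — burden on agency; standard: a preponderance (weight is at least 49).
    (f): 72 − 16 = 56 ≥ 49 [met]
  Stage II.3 carried; the final stage is satisfied.
Every stage carried; the agency prevails on this issue.
Per-issue: Issue I → agency; Issue II → agency. The contractor must prevail on at least one issue; overall, the agency prevails.

agency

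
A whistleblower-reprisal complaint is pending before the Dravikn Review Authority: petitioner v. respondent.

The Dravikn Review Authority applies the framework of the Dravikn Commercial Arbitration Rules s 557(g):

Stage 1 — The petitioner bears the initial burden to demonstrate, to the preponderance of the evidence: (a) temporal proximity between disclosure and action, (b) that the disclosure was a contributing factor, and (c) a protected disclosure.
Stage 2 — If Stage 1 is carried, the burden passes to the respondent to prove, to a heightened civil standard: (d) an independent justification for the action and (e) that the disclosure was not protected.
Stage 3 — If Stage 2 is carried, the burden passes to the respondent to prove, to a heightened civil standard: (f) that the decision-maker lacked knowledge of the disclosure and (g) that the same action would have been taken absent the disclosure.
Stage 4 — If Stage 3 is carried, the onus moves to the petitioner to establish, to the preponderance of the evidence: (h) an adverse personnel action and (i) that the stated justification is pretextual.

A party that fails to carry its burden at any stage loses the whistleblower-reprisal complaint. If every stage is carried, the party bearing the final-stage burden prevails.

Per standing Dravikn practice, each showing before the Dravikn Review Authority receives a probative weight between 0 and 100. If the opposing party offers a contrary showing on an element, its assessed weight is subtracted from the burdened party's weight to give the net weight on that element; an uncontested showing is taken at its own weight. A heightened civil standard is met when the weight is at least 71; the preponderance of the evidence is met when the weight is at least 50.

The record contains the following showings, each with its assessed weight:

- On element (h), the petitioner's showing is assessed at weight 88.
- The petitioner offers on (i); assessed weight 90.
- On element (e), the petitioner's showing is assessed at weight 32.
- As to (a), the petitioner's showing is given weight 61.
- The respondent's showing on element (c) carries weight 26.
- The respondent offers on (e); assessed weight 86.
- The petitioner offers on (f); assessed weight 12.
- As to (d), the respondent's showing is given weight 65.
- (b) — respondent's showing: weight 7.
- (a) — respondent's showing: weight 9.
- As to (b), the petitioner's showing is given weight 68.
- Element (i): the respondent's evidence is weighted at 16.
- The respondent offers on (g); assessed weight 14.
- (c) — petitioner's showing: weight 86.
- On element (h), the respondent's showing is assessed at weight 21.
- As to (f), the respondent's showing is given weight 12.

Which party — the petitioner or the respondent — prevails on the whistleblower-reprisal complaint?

petitioner

Stage 1 — burden on petitioner; standard: the preponderance of the evidence (weight is at least 50).
    (a): 61 − 9 = 52 ≥ 50 [met]
    (b): 68 − 7 = 61 ≥ 50 [met]
    (c): 86 − 26 = 60 ≥ 50 [met]
  All elements met. The burden passes to the respondent.
Stage 2 — burden on respondent; standard: a heightened civil standard (weight is at least 71).
    (d): 65 < 71 [not met]
    (e): 86 − 32 = 54 < 71 [not met]
  Not every element is met, so the respondent fails to carry Stage 2.
The petitioner prevails.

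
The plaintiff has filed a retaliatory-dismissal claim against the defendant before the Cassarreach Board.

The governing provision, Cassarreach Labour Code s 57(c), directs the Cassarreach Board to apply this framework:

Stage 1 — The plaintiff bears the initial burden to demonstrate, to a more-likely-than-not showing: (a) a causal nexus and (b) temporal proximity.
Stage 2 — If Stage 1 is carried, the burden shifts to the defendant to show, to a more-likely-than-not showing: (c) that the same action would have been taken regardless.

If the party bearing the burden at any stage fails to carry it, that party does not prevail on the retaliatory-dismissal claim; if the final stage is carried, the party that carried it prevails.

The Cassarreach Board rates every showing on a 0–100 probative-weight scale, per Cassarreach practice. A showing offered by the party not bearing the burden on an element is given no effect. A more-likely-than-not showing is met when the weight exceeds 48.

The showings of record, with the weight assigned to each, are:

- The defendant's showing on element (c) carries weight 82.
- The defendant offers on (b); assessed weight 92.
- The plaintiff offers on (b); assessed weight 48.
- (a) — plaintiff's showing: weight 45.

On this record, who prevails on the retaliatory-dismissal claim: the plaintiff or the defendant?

At Stage 1 the plaintiff must meet a more-likely-than-not showing (weight exceeds 48): on (a) the weight is 45, which does not exceed 48, so (a) does not meet the standard; on (b) the weight is 48 (the defendant's 92 is given no effect), ≤ 48, so (b) does not meet the standard.
  The plaintiff does not carry Stage 1.
So the defendant prevails.

defendant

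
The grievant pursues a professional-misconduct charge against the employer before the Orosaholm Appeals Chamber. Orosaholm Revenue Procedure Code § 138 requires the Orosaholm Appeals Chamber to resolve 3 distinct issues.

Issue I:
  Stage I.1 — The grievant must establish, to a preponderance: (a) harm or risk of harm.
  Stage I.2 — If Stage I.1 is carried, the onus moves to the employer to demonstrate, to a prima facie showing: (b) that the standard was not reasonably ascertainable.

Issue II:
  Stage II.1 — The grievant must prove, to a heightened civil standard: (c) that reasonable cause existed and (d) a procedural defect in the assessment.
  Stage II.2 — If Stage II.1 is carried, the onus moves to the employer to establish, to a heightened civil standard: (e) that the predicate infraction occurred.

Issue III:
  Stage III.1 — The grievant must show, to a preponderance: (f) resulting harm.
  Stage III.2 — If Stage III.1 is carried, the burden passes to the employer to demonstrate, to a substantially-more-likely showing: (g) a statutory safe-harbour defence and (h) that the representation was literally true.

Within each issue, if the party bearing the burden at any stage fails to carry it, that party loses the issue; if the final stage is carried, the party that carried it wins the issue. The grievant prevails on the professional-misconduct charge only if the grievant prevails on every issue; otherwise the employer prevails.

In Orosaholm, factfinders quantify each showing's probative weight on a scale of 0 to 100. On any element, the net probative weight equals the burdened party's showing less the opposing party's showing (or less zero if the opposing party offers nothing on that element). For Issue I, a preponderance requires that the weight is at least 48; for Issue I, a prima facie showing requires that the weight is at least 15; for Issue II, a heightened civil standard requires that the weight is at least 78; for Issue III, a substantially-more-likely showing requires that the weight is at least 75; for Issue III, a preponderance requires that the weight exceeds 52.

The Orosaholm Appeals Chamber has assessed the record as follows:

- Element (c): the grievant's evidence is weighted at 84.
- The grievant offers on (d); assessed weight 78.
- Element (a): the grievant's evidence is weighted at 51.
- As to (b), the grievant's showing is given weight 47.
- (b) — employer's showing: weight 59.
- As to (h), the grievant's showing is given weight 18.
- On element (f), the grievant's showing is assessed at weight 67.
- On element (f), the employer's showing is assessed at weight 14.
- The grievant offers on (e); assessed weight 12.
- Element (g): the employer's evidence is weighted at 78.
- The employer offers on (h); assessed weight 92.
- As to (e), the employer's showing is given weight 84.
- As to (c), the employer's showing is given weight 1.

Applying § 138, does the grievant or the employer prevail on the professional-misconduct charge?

— Issue I —
Stage I.1 — burden on grievant; standard: a preponderance (weight is at least 48).
    (a): 51 ≥ 48 [met]
  Stage I.1 is satisfied; the onus moves to the employer.
Stage I.2 — burden on employer; standard: a prima facie showing (weight is at least 15).
    (b): 59 − 47 = 12 < 15 [not met]
  Not every element is met, so the employer fails to carry Stage I.2.
The analysis ends at Stage I.2; the grievant prevails on this issue.
— Issue II —
Stage II.1 — burden on grievant; standard: a heightened civil standard (weight is at least 78).
    (c): 84 − 1 = 83 ≥ 78 [met]
    (d): 78 ≥ 78 [met]
  The grievant carries Stage II.1; the employer now bears the burden.
Stage II.2 — burden on employer; standard: a heightened civil standard (weight is at least 78).
    (e): 84 − 12 = 72 < 78 [not met]
  Not every element is met, so the employer fails to carry Stage II.2.
So the grievant prevails on this issue.
— Issue III —
Stage III.1 (grievant, a preponderance, weight exceeds 52): (f) net 67−14=53 > 52 — meets.
  Stage III.1 carried; the burden shifts to the employer.
Stage III.2 (employer, a substantially-more-likely showing, weight is at least 75): (g) 78 ≥ 75 — meets; (h) net 92−18=74 < 75 — fails.
  Not every element is met, so the employer fails to carry Stage III.2.
The grievant prevails on this issue.
Per-issue: Issue I → grievant; Issue II → grievant; Issue III → grievant. The grievant must prevail on every issue; overall, the grievant prevails.

grievant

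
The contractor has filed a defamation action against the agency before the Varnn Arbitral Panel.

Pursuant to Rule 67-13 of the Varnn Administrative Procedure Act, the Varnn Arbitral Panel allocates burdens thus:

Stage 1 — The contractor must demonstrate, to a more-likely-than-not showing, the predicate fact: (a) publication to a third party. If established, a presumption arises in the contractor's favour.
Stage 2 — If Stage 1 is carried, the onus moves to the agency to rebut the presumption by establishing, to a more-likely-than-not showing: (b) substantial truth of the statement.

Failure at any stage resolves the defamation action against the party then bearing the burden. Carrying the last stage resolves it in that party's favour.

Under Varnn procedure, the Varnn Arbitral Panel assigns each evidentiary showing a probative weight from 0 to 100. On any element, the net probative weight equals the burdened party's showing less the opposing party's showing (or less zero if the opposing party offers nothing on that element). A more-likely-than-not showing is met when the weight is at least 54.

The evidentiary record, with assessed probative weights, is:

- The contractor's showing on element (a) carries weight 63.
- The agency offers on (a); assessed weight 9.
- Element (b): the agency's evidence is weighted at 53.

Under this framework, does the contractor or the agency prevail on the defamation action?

contractor

Stage 1 — burden on contractor; standard: a more-likely-than-not showing (weight is at least 54).
    (a): 63 − 9 = 54 ≥ 54 [met]
  The contractor carries Stage 1; the agency now bears the burden.
Stage 2 — burden on agency; standard: a more-likely-than-not showing (weight is at least 54).
    (b): 53 < 54 [not met]
  Stage 2 not carried; the agency fails its burden.
So the contractor prevails.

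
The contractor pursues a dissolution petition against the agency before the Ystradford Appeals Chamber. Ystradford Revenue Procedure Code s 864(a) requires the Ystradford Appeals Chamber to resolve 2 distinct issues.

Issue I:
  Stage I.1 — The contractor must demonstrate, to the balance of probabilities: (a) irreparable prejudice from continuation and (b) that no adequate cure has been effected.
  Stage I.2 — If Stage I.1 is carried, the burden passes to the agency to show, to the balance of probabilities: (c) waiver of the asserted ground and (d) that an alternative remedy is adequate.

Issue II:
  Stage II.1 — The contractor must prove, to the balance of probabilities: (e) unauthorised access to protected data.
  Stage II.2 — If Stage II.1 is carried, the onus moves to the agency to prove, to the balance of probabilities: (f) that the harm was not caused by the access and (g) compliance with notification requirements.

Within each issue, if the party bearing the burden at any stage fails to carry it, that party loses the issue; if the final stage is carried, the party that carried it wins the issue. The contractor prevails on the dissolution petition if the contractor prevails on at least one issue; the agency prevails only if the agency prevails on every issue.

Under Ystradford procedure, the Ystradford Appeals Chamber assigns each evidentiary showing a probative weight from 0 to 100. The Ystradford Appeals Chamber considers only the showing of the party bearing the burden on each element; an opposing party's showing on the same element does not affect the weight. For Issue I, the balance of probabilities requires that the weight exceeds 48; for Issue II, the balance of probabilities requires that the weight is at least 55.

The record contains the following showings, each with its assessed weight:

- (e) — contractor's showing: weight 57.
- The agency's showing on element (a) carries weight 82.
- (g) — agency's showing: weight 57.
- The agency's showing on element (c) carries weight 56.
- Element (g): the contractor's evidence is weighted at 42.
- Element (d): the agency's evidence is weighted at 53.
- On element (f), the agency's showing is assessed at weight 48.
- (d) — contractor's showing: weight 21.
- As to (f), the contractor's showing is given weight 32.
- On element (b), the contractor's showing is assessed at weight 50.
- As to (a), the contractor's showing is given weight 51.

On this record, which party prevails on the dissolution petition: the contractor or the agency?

contractor

— Issue I —
Stage I.1 — burden on contractor; standard: the balance of probabilities (weight exceeds 48).
    (a): 51 (agency's 82 disregarded) > 48 [met]
    (b): 50 > 48 [met]
  Stage I.1 is satisfied; the onus moves to the agency.
Stage I.2 — burden on agency; standard: the balance of probabilities (weight exceeds 48).
    (c): 56 > 48 [met]
    (d): 53 (contractor's 21 disregarded) > 48 [met]
  All elements met at the final stage.
All stages carried — the agency prevails on this issue.
— Issue II —
Stage II.1 — burden on contractor; standard: the balance of probabilities (weight is at least 55).
    (e): 57 ≥ 55 [met]
  All elements met. The burden passes to the agency.
Stage II.2 — burden on agency; standard: the balance of probabilities (weight is at least 55).
    (f): 48 (contractor's 32 disregarded) < 55 [not met]
    (g): 57 (contractor's 42 disregarded) ≥ 55 [met]
  The agency does not carry Stage II.2.
The contractor prevails on this issue.
Per-issue: Issue I → agency; Issue II → contractor. The contractor must prevail on at least one issue; overall, the contractor prevails.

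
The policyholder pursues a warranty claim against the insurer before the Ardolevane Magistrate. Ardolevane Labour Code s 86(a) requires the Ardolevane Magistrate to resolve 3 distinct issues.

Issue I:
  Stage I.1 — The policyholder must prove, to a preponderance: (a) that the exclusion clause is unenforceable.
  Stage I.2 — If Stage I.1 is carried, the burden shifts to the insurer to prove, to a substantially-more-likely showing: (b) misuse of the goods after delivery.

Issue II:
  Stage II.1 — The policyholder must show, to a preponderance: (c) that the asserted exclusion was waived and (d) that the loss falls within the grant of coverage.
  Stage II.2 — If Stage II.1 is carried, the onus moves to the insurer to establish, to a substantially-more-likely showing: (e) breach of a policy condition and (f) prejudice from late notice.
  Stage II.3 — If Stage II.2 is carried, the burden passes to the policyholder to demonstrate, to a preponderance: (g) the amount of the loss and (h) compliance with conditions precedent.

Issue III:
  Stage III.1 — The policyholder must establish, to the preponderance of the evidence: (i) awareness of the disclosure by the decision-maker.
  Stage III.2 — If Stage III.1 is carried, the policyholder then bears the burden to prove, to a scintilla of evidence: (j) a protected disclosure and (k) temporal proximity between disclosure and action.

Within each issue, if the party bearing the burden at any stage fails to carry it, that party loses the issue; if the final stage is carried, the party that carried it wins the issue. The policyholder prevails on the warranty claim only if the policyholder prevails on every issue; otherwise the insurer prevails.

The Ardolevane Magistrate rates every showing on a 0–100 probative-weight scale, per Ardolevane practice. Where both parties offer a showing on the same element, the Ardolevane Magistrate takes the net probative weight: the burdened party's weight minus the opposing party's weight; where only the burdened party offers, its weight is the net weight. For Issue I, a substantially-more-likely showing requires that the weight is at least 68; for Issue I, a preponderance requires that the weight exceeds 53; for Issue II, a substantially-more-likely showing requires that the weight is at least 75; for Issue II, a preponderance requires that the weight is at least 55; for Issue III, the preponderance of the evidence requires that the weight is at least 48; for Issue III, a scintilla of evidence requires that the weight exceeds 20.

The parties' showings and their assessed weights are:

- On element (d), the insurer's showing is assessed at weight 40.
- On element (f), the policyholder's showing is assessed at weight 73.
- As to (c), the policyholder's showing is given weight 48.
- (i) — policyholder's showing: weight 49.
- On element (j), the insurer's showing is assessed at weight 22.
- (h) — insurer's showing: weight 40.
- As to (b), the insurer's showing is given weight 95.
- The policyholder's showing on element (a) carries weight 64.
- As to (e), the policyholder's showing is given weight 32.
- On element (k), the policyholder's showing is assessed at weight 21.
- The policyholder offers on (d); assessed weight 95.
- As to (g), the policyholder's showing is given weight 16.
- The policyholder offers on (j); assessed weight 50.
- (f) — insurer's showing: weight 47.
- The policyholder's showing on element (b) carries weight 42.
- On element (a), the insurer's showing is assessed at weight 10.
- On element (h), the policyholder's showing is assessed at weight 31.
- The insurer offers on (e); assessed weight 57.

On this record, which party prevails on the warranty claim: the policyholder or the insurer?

— Issue I —
Stage I.1 (policyholder, a preponderance, weight exceeds 53): (a) net 64−10=54 > 53 — meets.
  All elements met. The burden passes to the insurer.
Stage I.2 (insurer, a substantially-more-likely showing, weight is at least 68): (b) net 95−42=53 < 68 — fails.
  Stage I.2 not carried; the insurer fails its burden.
So the policyholder prevails on this issue.
— Issue II —
Stage II.1 (policyholder, a preponderance, weight is at least 55): (c) 48 < 55 — fails; (d) net 95−40=55 ≥ 55 — meets.
  Not every element is met, so the policyholder fails to carry Stage II.1.
The analysis ends at Stage II.1; the insurer prevails on this issue.
— Issue III —
At Stage III.1 the policyholder must meet the preponderance of the evidence (weight is at least 48): on (i) the weight is 49, which does reach 48, so (i) meets the standard.
  All elements met. The policyholder retains the burden for Stage III.2.
At Stage III.2 the policyholder must meet a scintilla of evidence (weight exceeds 20): on (j) the weight is 50 less the opposing 22 gives net 28, which does exceed 20, so (j) meets the standard; on (k) the weight is 21, > 20, so (k) meets the standard.
  All elements met at the final stage.
Every stage carried; the policyholder prevails on this issue.
Per-issue: Issue I → policyholder; Issue II → insurer; Issue III → policyholder. The policyholder must prevail on every issue; overall, the insurer prevails.

insurer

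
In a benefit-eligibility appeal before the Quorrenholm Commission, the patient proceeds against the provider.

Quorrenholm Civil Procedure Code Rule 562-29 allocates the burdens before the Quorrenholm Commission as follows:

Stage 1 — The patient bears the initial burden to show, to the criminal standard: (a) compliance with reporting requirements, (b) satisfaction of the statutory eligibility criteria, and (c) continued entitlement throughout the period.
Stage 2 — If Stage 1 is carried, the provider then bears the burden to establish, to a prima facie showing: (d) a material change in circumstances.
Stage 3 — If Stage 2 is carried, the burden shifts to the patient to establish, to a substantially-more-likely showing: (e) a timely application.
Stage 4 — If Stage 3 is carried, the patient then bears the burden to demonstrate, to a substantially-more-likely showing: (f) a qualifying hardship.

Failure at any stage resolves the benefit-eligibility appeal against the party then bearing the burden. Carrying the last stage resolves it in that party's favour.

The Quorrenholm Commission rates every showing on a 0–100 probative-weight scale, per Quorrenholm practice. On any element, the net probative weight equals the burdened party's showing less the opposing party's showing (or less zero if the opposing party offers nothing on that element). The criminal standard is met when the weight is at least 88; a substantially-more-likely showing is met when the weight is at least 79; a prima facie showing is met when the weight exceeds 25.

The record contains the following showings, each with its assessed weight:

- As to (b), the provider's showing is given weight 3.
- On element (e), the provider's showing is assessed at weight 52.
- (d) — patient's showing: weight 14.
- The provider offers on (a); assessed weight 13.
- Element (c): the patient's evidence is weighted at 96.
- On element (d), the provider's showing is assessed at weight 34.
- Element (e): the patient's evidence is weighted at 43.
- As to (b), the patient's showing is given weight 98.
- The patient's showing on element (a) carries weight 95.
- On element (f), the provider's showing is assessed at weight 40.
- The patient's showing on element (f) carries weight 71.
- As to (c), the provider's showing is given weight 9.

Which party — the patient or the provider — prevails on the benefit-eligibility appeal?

Stage 1 (patient, the criminal standard, weight is at least 88): (a) net 95−13=82 < 88 — fails; (b) net 98−3=95 ≥ 88 — meets; (c) net 96−9=87 < 88 — fails.
  The patient does not carry Stage 1.
The analysis ends at Stage 1; the provider prevails.

provider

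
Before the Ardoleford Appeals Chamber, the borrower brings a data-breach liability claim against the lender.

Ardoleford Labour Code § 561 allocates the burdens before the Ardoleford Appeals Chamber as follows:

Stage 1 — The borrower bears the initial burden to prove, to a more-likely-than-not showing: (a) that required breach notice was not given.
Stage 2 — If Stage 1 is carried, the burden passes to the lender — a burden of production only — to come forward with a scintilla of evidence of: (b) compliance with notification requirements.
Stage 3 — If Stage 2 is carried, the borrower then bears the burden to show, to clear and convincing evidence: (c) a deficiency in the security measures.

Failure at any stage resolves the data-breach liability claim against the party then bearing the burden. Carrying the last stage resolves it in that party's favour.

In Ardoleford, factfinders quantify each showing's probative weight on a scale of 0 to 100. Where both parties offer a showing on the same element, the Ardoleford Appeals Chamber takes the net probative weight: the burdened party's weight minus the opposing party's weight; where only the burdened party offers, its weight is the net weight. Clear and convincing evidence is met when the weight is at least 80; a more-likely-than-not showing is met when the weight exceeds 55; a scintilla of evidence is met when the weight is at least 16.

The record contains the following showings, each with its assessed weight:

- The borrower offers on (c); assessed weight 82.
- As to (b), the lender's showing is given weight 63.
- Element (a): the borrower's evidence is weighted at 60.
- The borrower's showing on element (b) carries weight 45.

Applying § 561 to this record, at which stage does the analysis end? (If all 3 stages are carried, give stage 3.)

At Stage 1 the borrower must meet a more-likely-than-not showing (weight exceeds 55): on (a) the weight is 60, which does exceed 55, so (a) meets the standard.
  The borrower carries Stage 1; the lender now bears the burden.
At Stage 2 the lender must meet a scintilla of evidence (weight is at least 16): on (b) the weight is 63 less the opposing 45 gives net 18, which does reach 16, so (b) meets the standard.
  All elements met. The burden passes to the borrower.
At Stage 3 the borrower must meet clear and convincing evidence (weight is at least 80): on (c) the weight is 82, which does reach 80, so (c) meets the standard.
  The borrower carries the last stage.
With every stage satisfied, the borrower prevails.

stage 3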